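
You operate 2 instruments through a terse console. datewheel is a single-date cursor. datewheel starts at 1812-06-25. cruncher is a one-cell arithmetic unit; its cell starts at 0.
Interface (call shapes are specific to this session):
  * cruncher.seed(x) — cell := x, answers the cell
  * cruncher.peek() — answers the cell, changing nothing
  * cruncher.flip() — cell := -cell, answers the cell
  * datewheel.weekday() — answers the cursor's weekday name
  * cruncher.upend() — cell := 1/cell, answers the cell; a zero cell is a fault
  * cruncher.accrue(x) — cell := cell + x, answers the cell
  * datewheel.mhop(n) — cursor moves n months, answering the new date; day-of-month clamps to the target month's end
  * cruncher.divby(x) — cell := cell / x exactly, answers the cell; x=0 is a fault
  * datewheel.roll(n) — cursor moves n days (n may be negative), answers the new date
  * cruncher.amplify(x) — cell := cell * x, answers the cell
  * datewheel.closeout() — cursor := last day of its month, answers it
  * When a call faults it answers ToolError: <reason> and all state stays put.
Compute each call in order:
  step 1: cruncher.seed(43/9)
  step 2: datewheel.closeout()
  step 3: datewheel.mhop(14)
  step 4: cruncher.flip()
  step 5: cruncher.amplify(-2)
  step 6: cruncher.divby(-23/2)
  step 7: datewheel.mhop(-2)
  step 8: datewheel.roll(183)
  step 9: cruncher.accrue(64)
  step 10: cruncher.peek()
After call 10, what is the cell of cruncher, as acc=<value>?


! cruncher.seed(x: 43/9) ~> 43/9
! datewheel.closeout() ~> 1812-06-30
! datewheel.mhop(n: 14) ~> 1813-08-30
! cruncher.flip() ~> -43/9
! cruncher.amplify(x: -2) ~> 86/9
! cruncher.divby(x: -23/2) ~> -172/207
! datewheel.mhop(n: -2) ~> 1813-06-30
! datewheel.roll(n: 183) ~> 1813-12-30
! cruncher.accrue(x: 64) ~> 13076/207
! cruncher.peek() ~> 13076/207

Answer: acc=13076/207


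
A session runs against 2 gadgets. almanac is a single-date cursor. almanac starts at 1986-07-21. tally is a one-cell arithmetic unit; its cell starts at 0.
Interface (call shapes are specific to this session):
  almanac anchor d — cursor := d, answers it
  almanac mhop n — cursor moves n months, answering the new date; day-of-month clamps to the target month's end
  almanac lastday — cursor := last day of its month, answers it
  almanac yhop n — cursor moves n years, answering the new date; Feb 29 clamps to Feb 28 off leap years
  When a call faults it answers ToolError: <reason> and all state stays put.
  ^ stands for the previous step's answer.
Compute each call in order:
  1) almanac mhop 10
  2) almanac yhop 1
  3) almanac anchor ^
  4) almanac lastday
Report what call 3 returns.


Answer: 1988-05-21

Derivation:
Next I call almanac mhop using n: 10, giving 1987-05-21.
Then almanac yhop using n: 1, yielding 1988-05-21.
Using almanac anchor using d: ^, which returns 1988-05-21.
Calling almanac lastday, → 1988-05-31.


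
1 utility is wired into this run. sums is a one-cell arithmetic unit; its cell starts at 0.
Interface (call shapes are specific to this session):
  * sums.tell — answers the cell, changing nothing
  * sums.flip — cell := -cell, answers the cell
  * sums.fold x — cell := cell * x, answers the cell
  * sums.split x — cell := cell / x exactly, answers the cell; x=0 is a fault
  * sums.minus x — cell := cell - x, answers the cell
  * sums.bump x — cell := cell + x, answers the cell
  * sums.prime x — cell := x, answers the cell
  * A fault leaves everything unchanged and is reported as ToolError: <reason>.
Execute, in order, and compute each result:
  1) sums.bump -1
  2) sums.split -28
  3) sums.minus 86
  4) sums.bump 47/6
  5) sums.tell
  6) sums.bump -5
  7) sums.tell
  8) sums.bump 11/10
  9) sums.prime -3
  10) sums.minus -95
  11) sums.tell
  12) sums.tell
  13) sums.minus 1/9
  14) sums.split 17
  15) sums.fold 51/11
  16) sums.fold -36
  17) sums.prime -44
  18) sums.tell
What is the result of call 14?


>> sums.bump(x: -1)
<< -1
>> sums.split(x: -28)
<< 1/28
>> sums.minus(x: 86)
<< -2407/28
>> sums.bump(x: 47/6)
<< -6563/84
>> sums.tell()
<< -6563/84
>> sums.bump(x: -5)
<< -6983/84
>> sums.tell()
<< -6983/84
>> sums.bump(x: 11/10)
<< -34453/420
>> sums.prime(x: -3)
<< -3
>> sums.minus(x: -95)
<< 92
>> sums.tell()
<< 92
>> sums.tell()
<< 92
>> sums.minus(x: 1/9)
<< 827/9
>> sums.split(x: 17)
<< 827/153
>> sums.fold(x: 51/11)
<< 827/33
>> sums.fold(x: -36)
<< -9924/11
>> sums.prime(x: -44)
<< -44
>> sums.tell()
<< -44

Answer: 827/153


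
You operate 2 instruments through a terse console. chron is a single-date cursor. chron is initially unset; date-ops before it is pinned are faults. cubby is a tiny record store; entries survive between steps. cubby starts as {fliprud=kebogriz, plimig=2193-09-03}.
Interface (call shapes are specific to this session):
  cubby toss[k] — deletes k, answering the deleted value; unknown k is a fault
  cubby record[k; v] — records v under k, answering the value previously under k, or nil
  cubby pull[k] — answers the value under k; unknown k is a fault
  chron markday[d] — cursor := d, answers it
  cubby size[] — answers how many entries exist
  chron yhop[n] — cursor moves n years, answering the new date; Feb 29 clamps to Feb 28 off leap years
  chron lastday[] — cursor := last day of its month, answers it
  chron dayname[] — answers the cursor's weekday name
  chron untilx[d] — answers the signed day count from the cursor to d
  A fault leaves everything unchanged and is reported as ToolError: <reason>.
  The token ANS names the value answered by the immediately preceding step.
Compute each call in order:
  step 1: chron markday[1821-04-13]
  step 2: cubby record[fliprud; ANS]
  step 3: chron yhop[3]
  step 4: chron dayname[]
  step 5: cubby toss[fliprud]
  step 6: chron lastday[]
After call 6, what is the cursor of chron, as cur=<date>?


Then chron markday using 1821-04-13, — result: 1821-04-13.
Calling cubby record using fliprud, ANS, and observe kebogriz.
I use chron yhop using 3, yielding 1824-04-13.
Using chron dayname(), giving Tuesday.
Now I run cubby toss using fliprud, and see 1821-04-13.
I run chron lastday, and observe 1824-04-30.

Answer: cur=1824-04-30


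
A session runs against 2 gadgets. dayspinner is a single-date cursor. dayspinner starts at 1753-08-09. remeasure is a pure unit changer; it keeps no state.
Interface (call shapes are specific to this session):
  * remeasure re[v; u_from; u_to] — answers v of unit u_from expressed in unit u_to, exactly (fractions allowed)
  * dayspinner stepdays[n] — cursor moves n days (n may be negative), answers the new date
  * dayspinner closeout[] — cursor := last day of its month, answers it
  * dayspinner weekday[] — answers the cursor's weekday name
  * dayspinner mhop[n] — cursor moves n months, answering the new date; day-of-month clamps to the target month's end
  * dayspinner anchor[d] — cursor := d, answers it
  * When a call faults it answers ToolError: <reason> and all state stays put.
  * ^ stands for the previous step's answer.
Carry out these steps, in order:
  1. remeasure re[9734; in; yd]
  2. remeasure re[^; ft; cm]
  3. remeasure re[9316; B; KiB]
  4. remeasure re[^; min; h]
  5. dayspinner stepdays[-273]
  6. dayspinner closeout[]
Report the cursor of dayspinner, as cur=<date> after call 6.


-> remeasure re(v→9734, u_from→in, u_to→yd)
<- 4867/18
-> remeasure re(v→^, u_from→ft, u_to→cm)
<- 618109/75
-> remeasure re(v→9316, u_from→B, u_to→KiB)
<- 2329/256
-> remeasure re(v→^, u_from→min, u_to→h)
<- 2329/15360
-> dayspinner stepdays(n→-273)
<- 1752-11-09
-> dayspinner closeout()
<- 1752-11-30

Answer: cur=1752-11-30


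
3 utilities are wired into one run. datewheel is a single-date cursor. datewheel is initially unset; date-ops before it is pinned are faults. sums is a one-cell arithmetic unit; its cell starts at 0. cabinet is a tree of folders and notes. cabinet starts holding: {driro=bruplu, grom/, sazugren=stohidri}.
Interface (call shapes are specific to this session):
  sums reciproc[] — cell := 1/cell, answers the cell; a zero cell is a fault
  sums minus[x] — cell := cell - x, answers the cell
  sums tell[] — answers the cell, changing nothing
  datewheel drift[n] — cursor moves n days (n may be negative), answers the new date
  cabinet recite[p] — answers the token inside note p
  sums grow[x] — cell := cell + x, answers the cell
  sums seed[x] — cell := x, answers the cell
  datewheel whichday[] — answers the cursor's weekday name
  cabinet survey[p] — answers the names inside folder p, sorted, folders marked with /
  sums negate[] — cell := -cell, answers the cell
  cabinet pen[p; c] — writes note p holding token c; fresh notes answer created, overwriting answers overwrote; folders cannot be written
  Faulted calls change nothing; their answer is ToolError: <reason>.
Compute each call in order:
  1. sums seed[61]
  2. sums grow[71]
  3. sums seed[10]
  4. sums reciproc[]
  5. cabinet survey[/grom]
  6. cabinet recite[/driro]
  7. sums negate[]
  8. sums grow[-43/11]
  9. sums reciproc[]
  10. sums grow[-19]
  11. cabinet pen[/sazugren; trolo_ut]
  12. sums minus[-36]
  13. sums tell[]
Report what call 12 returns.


-> sums seed(61)
<- 61
-> sums grow(71)
<- 132
-> sums seed(10)
<- 10
-> sums reciproc()
<- 1/10
-> cabinet survey(/grom)
<- []
-> cabinet recite(/driro)
<- bruplu
-> sums negate()
<- -1/10
-> sums grow(-43/11)
<- -441/110
-> sums reciproc()
<- -110/441
-> sums grow(-19)
<- -8489/441
-> cabinet pen(/sazugren, trolo_ut)
<- overwrote
-> sums minus(-36)
<- 7387/441
-> sums tell()
<- 7387/441

Answer: 7387/441


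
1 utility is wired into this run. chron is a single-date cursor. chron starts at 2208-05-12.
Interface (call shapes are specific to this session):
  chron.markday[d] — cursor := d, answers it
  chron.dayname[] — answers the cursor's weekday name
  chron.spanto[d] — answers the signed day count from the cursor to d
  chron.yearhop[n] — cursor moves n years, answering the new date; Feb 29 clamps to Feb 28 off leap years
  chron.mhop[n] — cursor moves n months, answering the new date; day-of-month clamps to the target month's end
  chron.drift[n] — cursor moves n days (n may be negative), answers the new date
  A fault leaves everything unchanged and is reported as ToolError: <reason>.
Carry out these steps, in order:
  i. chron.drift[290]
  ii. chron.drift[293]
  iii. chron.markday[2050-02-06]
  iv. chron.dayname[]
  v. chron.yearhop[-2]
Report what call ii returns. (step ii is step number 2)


% chron.drift n=290
:: 2209-02-26
% chron.drift n=293
:: 2209-12-16
% chron.markday d=2050-02-06
:: 2050-02-06
% chron.dayname
:: Sunday
% chron.yearhop n=-2
:: 2048-02-06

Answer: 2209-12-16


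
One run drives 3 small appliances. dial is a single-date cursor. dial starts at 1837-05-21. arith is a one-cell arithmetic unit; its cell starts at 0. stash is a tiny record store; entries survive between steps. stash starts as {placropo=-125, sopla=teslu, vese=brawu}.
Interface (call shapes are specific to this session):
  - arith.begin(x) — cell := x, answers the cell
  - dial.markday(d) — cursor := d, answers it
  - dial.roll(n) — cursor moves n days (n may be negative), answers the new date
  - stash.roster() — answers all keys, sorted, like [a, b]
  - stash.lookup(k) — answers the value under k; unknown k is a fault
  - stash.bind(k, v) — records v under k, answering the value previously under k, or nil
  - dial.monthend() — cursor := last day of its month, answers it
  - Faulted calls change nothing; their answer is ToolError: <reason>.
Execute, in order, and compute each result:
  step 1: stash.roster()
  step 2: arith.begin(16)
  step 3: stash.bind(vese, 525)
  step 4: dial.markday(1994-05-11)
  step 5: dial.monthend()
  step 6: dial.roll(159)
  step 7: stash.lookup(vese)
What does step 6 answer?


Answer: 1994-11-06

Derivation:
$ stash.roster
= [placropo, sopla, vese]
$ arith.begin x=16
= 16
$ stash.bind k=vese v=525
= brawu
$ dial.markday d=1994-05-11
= 1994-05-11
$ dial.monthend
= 1994-05-31
$ dial.roll n=159
= 1994-11-06
$ stash.lookup k=vese
= 525


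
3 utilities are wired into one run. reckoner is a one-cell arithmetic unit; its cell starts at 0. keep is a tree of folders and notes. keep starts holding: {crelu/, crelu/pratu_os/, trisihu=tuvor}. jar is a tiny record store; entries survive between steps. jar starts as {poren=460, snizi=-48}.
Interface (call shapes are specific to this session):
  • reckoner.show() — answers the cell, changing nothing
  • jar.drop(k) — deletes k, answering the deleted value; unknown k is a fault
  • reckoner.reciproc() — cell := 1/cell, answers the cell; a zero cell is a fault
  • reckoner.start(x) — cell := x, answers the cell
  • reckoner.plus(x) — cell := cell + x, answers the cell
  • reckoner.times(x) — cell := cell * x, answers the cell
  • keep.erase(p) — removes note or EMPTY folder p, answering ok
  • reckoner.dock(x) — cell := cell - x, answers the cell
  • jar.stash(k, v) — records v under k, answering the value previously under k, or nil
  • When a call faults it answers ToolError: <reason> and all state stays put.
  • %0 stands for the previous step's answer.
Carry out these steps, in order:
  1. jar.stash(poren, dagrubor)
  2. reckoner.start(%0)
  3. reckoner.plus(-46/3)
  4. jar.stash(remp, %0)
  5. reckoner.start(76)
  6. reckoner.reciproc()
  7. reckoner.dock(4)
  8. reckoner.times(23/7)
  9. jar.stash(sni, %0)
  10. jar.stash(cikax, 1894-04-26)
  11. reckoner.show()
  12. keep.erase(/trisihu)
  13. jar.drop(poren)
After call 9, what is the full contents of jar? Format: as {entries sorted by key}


;; stash(k='poren', v='dagrubor') -> 460
;; start(x='%0') -> 460
;; plus(x='-46/3') -> 1334/3
;; stash(k='remp', v='%0') -> nil
;; start(x='76') -> 76
;; reciproc() -> 1/76
;; dock(x='4') -> -303/76
;; times(x='23/7') -> -6969/532
;; stash(k='sni', v='%0') -> nil
;; stash(k='cikax', v='1894-04-26') -> nil
;; show() -> -6969/532
;; erase(p='/trisihu') -> ok
;; drop(k='poren') -> dagrubor

Answer: {poren=dagrubor, remp=1334/3, sni=-6969/532, snizi=-48}


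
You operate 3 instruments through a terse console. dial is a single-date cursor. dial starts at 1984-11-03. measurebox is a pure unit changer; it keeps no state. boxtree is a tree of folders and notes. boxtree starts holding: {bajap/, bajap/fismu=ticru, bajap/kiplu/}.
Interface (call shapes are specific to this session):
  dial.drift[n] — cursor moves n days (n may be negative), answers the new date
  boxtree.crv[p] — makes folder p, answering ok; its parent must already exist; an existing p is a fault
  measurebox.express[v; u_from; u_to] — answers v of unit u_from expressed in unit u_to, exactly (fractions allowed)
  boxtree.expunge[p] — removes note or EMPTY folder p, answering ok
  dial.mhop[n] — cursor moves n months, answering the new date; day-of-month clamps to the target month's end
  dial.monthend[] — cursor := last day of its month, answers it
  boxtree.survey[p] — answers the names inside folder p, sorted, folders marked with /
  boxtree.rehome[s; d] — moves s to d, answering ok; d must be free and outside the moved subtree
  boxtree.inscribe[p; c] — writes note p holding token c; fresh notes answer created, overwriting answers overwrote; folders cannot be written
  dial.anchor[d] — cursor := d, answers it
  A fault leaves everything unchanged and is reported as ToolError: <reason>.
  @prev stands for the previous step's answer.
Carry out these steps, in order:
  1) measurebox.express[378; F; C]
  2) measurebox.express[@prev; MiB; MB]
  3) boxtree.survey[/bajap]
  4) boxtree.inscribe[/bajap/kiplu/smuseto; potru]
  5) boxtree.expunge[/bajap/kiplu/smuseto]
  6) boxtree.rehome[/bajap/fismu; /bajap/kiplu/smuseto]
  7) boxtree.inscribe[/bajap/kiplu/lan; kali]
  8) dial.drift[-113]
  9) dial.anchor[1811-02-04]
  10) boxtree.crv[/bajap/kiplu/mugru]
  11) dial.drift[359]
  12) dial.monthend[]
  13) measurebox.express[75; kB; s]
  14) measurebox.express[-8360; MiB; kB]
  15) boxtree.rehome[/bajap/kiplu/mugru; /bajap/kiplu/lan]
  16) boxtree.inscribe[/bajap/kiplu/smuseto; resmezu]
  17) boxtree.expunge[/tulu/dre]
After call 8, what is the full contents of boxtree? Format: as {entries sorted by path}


Answer: {bajap/, bajap/kiplu/, bajap/kiplu/lan=kali, bajap/kiplu/smuseto=ticru}

Derivation:
Step: express[v→378; u_from→F; u_to→C]
Result: 1730/9
Step: express[v→@prev; u_from→MiB; u_to→MB]
Result: 5668864/28125
Step: survey[p→/bajap]
Result: [fismu, kiplu/]
Step: inscribe[p→/bajap/kiplu/smuseto; c→potru]
Result: created
Step: expunge[p→/bajap/kiplu/smuseto]
Result: ok
Step: rehome[s→/bajap/fismu; d→/bajap/kiplu/smuseto]
Result: ok
Step: inscribe[p→/bajap/kiplu/lan; c→kali]
Result: created
Step: drift[n→-113]
Result: 1984-07-13
Step: anchor[d→1811-02-04]
Result: 1811-02-04
Step: crv[p→/bajap/kiplu/mugru]
Result: ok
Step: drift[n→359]
Result: 1812-01-29
Step: monthend[]
Result: 1812-01-31
Step: express[v→75; u_from→kB; u_to→s]
Result: ToolError: incompatible units
Step: express[v→-8360; u_from→MiB; u_to→kB]
Result: -219152384/25
Step: rehome[s→/bajap/kiplu/mugru; d→/bajap/kiplu/lan]
Result: ToolError: exists
Step: inscribe[p→/bajap/kiplu/smuseto; c→resmezu]
Result: overwrote
Step: expunge[p→/tulu/dre]
Result: ToolError: not found


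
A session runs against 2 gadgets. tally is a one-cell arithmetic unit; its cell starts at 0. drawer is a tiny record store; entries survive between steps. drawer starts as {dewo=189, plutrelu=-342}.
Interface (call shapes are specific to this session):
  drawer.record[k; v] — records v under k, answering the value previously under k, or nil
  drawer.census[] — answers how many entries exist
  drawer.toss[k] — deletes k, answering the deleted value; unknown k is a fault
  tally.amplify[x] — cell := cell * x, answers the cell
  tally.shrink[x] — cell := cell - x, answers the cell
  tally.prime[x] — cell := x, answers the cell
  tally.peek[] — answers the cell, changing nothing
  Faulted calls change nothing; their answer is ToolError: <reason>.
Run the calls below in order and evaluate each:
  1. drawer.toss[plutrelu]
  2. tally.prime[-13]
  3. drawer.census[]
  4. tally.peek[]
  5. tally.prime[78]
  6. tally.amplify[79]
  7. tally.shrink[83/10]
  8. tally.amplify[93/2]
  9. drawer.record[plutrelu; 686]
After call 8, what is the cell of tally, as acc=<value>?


I run drawer.toss passing k→plutrelu, which returns -342.
Calling tally.prime passing x→-13, giving -13.
Now I run drawer.census(), giving 1.
Now I run tally.peek, yielding -13.
I invoke tally.prime passing x→78, and get 78.
I try tally.amplify passing x→79: 6162.
Next I call tally.shrink passing x→83/10, giving 61537/10.
Using tally.amplify passing x→93/2, yielding 5722941/20.
Using drawer.record passing k→plutrelu, v→686, yielding nil.

Answer: acc=5722941/20


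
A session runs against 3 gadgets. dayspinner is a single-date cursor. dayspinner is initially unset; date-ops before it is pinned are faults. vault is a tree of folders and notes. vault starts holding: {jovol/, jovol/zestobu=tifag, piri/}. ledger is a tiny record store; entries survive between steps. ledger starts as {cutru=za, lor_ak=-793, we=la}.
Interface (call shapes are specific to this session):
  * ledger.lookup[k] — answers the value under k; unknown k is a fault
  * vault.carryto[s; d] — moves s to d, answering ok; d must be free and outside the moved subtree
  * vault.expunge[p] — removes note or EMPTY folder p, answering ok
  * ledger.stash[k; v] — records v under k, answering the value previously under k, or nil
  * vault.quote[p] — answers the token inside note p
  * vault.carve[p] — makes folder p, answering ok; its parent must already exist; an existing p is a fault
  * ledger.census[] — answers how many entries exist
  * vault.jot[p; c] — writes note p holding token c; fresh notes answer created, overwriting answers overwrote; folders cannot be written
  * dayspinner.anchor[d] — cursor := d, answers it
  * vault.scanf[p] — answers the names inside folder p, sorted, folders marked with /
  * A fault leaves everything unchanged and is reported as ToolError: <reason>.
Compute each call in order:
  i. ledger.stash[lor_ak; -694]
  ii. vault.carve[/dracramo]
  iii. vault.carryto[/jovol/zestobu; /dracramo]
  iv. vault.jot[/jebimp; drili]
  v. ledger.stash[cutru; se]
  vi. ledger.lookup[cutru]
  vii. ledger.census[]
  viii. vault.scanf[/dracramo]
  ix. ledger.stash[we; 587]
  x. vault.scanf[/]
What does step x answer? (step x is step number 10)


Do: stash[k→lor_ak; v→-694]
See: -793
Do: carve[p→/dracramo]
See: ok
Do: carryto[s→/jovol/zestobu; d→/dracramo]
See: ToolError: exists
Do: jot[p→/jebimp; c→drili]
See: created
Do: stash[k→cutru; v→se]
See: za
Do: lookup[k→cutru]
See: se
Do: census[]
See: 3
Do: scanf[p→/dracramo]
See: []
Do: stash[k→we; v→587]
See: la
Do: scanf[p→/]
See: [dracramo/, jebimp, jovol/, piri/]

Answer: [dracramo/, jebimp, jovol/, piri/]


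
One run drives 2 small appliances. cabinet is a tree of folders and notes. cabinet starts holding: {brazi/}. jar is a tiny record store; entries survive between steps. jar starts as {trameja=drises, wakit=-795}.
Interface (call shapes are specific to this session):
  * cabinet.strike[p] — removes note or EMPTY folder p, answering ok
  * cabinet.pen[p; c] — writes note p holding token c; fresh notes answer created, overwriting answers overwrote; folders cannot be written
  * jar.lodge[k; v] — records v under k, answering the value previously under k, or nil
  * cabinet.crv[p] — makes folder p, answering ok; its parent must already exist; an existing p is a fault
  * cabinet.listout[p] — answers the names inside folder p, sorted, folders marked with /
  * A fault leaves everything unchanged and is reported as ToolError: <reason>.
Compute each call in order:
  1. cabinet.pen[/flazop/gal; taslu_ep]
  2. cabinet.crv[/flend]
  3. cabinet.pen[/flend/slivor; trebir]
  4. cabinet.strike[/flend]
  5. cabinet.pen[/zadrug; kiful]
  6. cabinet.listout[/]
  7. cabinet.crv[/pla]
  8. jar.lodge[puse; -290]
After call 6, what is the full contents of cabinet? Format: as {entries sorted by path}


>>> cabinet.pen p: /flazop/gal c: taslu_ep
  ToolError: no parent
>>> cabinet.crv p: /flend
  ok
>>> cabinet.pen p: /flend/slivor c: trebir
  created
>>> cabinet.strike p: /flend
  ToolError: not empty
>>> cabinet.pen p: /zadrug c: kiful
  created
>>> cabinet.listout p: /
  [brazi/, flend/, zadrug]
>>> cabinet.crv p: /pla
  ok
>>> jar.lodge k: puse v: -290
  nil

Answer: {brazi/, flend/, flend/slivor=trebir, zadrug=kiful}


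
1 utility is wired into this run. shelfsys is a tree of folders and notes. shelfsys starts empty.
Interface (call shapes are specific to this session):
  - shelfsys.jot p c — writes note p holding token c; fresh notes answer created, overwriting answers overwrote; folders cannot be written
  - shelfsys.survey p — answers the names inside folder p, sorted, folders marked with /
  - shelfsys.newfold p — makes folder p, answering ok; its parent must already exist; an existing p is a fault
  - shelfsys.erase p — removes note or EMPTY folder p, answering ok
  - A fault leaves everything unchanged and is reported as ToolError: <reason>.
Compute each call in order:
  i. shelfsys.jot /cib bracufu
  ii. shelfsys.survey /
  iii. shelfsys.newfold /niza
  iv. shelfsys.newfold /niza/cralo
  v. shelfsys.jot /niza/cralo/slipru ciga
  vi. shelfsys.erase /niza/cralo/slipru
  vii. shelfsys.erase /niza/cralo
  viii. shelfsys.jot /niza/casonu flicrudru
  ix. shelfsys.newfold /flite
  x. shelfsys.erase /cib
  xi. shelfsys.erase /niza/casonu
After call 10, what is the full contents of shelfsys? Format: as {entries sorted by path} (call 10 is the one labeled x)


;; 1. shelfsys.jot(p=/cib, c=bracufu) -> created
;; 2. shelfsys.survey(p=/) -> [cib]
;; 3. shelfsys.newfold(p=/niza) -> ok
;; 4. shelfsys.newfold(p=/niza/cralo) -> ok
;; 5. shelfsys.jot(p=/niza/cralo/slipru, c=ciga) -> created
;; 6. shelfsys.erase(p=/niza/cralo/slipru) -> ok
;; 7. shelfsys.erase(p=/niza/cralo) -> ok
;; 8. shelfsys.jot(p=/niza/casonu, c=flicrudru) -> created
;; 9. shelfsys.newfold(p=/flite) -> ok
;; 10. shelfsys.erase(p=/cib) -> ok
;; 11. shelfsys.erase(p=/niza/casonu) -> ok

Answer: {flite/, niza/, niza/casonu=flicrudru}


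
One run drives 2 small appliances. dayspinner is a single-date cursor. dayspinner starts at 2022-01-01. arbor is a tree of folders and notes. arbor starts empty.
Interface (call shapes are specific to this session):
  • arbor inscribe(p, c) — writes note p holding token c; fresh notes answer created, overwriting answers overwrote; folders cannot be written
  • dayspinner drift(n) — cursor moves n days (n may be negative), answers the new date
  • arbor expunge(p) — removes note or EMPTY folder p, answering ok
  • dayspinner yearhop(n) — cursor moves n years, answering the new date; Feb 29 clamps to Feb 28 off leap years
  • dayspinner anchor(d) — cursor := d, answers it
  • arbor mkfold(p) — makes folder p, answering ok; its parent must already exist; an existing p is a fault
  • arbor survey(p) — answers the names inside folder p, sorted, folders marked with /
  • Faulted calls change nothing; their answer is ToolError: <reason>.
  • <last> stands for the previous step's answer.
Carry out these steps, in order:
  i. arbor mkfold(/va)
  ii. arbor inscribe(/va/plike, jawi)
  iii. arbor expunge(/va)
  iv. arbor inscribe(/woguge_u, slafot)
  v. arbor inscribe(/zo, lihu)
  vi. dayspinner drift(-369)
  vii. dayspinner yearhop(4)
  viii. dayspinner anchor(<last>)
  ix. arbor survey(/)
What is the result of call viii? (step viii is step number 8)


Answer: 2024-12-28

Derivation:
·→ arbor mkfold(p='/va')
·← ok
·→ arbor inscribe(p='/va/plike', c='jawi')
·← created
·→ arbor expunge(p='/va')
·← ToolError: not empty
·→ arbor inscribe(p='/woguge_u', c='slafot')
·← created
·→ arbor inscribe(p='/zo', c='lihu')
·← created
·→ dayspinner drift(n='-369')
·← 2020-12-28
·→ dayspinner yearhop(n='4')
·← 2024-12-28
·→ dayspinner anchor(d='<last>')
·← 2024-12-28
·→ arbor survey(p='/')
·← [va/, woguge_u, zo]


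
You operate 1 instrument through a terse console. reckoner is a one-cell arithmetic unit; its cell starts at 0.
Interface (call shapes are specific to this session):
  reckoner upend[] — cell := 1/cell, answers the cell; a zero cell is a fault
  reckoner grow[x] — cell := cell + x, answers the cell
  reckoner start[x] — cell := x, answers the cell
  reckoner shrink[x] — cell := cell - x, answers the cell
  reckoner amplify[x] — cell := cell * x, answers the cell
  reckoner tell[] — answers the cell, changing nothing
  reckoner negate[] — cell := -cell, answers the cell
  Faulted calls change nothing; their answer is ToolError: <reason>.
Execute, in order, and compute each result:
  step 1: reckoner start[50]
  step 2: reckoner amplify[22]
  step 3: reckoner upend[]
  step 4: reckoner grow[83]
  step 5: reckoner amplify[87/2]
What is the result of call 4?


Do: reckoner start[x→50]
See: 50
Do: reckoner amplify[x→22]
See: 1100
Do: reckoner upend[]
See: 1/1100
Do: reckoner grow[x→83]
See: 91301/1100
Do: reckoner amplify[x→87/2]
See: 7943187/2200

Answer: 91301/1100


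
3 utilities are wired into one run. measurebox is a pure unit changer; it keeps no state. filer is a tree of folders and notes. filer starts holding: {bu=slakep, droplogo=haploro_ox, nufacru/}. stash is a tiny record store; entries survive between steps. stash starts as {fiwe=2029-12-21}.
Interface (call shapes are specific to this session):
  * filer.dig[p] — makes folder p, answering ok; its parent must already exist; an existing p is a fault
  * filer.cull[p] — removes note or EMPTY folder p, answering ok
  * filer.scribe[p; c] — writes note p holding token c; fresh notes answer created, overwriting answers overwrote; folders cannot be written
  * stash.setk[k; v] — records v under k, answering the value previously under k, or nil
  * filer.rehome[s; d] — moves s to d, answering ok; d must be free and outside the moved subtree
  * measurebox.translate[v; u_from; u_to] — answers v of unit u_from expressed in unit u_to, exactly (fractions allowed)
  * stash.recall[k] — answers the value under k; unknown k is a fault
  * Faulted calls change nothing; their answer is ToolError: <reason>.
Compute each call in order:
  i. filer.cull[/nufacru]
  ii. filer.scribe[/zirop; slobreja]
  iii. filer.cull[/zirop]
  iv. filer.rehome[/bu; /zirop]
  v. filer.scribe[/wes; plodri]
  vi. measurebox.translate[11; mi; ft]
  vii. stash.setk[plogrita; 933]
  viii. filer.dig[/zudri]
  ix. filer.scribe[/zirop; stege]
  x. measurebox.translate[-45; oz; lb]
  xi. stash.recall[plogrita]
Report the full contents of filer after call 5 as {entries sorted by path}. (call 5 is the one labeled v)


Answer: {droplogo=haploro_ox, wes=plodri, zirop=slakep}

Derivation:
>>> filer.cull p: /nufacru
= ok
>>> filer.scribe p: /zirop c: slobreja
= created
>>> filer.cull p: /zirop
= ok
>>> filer.rehome s: /bu d: /zirop
= ok
>>> filer.scribe p: /wes c: plodri
= created
>>> measurebox.translate v: 11 u_from: mi u_to: ft
= 58080
>>> stash.setk k: plogrita v: 933
= nil
>>> filer.dig p: /zudri
= ok
>>> filer.scribe p: /zirop c: stege
= overwrote
>>> measurebox.translate v: -45 u_from: oz u_to: lb
= -45/16
>>> stash.recall k: plogrita
= 933


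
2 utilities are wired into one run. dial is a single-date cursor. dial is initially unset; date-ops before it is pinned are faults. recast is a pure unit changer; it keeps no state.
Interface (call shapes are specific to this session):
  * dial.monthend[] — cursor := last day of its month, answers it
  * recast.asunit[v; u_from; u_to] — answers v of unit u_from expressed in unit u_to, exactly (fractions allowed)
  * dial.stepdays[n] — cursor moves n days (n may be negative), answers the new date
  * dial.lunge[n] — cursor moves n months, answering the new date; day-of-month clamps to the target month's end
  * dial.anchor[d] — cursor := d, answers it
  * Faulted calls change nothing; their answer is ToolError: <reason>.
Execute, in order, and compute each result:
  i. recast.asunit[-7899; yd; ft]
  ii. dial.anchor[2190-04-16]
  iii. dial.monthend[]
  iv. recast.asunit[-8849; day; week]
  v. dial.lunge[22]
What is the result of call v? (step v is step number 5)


Using recast.asunit passing v: -7899, u_from: yd, u_to: ft, yielding -23697.
I invoke dial.anchor passing d: 2190-04-16, yielding 2190-04-16.
Now I run dial.monthend(): 2190-04-30.
I invoke recast.asunit passing v: -8849, u_from: day, u_to: week, — result: -8849/7.
Then dial.lunge passing n: 22, and see 2192-02-29.

Answer: 2192-02-29


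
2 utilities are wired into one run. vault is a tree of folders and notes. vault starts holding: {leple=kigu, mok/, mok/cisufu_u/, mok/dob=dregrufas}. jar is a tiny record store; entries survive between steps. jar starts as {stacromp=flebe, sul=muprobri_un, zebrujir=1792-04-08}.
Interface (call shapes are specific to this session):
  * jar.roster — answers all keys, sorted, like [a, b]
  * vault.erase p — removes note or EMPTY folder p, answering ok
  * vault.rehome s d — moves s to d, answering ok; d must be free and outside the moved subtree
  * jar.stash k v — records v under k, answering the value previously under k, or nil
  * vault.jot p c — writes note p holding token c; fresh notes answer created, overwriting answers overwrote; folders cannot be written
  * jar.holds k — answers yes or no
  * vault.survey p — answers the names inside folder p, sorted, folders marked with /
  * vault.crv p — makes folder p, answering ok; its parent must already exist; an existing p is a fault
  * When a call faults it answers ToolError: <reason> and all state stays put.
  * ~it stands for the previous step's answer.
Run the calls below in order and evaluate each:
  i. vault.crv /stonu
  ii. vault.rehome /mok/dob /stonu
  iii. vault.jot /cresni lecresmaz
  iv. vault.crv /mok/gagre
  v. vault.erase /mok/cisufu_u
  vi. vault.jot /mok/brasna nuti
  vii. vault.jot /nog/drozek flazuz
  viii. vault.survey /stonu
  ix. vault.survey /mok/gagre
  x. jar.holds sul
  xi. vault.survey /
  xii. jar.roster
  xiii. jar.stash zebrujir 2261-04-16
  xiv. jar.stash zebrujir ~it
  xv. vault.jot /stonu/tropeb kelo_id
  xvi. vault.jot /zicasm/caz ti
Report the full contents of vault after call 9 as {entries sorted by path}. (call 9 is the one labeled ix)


Answer: {cresni=lecresmaz, leple=kigu, mok/, mok/brasna=nuti, mok/dob=dregrufas, mok/gagre/, stonu/}

Derivation:
→ vault.crv(p=/stonu)
← ok
→ vault.rehome(s=/mok/dob, d=/stonu)
← ToolError: exists
→ vault.jot(p=/cresni, c=lecresmaz)
← created
→ vault.crv(p=/mok/gagre)
← ok
→ vault.erase(p=/mok/cisufu_u)
← ok
→ vault.jot(p=/mok/brasna, c=nuti)
← created
→ vault.jot(p=/nog/drozek, c=flazuz)
← ToolError: no parent
→ vault.survey(p=/stonu)
← []
→ vault.survey(p=/mok/gagre)
← []
→ jar.holds(k=sul)
← yes
→ vault.survey(p=/)
← [cresni, leple, mok/, stonu/]
→ jar.roster()
← [stacromp, sul, zebrujir]
→ jar.stash(k=zebrujir, v=2261-04-16)
← 1792-04-08
→ jar.stash(k=zebrujir, v=~it)
← 2261-04-16
→ vault.jot(p=/stonu/tropeb, c=kelo_id)
← created
→ vault.jot(p=/zicasm/caz, c=ti)
← ToolError: no parent


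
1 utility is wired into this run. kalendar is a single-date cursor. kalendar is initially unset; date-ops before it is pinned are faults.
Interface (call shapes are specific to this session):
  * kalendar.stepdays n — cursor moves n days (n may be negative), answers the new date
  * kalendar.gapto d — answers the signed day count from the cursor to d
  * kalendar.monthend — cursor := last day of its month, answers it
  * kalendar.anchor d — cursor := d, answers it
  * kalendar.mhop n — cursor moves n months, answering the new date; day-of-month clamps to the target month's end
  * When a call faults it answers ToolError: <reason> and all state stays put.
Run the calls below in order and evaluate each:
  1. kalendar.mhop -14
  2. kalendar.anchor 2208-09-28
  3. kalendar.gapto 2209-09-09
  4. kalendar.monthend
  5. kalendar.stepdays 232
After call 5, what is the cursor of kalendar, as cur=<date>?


Answer: cur=2209-05-20

Derivation:
-- 1. kalendar.mhop(n=-14) == ToolError: no date set
-- 2. kalendar.anchor(d=2208-09-28) == 2208-09-28
-- 3. kalendar.gapto(d=2209-09-09) == 346
-- 4. kalendar.monthend() == 2208-09-30
-- 5. kalendar.stepdays(n=232) == 2209-05-20


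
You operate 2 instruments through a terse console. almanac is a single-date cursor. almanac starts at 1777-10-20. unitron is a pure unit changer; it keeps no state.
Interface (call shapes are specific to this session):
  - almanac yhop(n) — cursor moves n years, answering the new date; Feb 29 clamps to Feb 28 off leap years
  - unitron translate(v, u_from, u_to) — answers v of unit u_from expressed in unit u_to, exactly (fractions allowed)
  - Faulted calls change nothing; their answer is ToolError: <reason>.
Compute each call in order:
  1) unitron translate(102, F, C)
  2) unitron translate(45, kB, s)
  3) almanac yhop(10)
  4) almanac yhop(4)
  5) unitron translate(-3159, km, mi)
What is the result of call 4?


Act: unitron translate[v: 102; u_from: F; u_to: C]
Obs: 350/9
Act: unitron translate[v: 45; u_from: kB; u_to: s]
Obs: ToolError: incompatible units
Act: almanac yhop[n: 10]
Obs: 1787-10-20
Act: almanac yhop[n: 4]
Obs: 1791-10-20
Act: unitron translate[v: -3159; u_from: km; u_to: mi]
Obs: -5484375/2794

Answer: 1791-10-20


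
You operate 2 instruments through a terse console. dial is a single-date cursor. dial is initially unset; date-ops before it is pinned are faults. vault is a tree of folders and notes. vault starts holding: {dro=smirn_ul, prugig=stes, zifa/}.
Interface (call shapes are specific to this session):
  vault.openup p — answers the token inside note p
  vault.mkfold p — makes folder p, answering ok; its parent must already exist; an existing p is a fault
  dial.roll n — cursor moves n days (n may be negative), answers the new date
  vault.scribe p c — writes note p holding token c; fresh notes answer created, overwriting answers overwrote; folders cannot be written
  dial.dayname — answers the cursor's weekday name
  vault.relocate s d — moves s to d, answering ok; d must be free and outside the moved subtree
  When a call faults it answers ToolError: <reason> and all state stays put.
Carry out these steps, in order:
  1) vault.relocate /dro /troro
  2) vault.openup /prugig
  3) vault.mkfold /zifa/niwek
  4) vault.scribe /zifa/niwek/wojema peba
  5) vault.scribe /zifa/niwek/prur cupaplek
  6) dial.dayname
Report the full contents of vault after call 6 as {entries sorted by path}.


I use vault.relocate passing /dro, /troro: ok.
Now I run vault.openup passing /prugig, and get stes.
I use vault.mkfold passing /zifa/niwek, and see ok.
Next I call vault.scribe passing /zifa/niwek/wojema, peba, → created.
I run vault.scribe passing /zifa/niwek/prur, cupaplek, yielding created.
Invoking dial.dayname(), → ToolError: no date set.

Answer: {prugig=stes, troro=smirn_ul, zifa/, zifa/niwek/, zifa/niwek/prur=cupaplek, zifa/niwek/wojema=peba}


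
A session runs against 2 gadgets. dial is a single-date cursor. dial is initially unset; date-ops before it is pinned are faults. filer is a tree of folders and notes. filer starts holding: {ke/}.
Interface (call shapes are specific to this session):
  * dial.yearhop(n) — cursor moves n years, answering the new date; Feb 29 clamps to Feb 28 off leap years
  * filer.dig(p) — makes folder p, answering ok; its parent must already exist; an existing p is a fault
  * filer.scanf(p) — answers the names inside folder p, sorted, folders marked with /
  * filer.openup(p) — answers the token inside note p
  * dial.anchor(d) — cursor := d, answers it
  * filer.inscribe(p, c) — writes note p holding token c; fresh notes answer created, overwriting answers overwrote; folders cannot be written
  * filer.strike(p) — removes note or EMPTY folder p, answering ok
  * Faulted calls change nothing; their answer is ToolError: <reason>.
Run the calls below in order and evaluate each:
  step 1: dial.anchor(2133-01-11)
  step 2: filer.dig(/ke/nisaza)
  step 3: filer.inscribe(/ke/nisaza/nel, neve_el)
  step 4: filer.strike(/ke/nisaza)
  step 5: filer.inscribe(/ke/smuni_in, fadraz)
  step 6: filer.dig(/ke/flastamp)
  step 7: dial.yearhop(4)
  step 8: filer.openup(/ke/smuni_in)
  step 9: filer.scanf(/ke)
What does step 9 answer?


Answer: [flastamp/, nisaza/, smuni_in]

Derivation:
% dial.anchor(d: 2133-01-11) -> 2133-01-11
% filer.dig(p: /ke/nisaza) -> ok
% filer.inscribe(p: /ke/nisaza/nel, c: neve_el) -> created
% filer.strike(p: /ke/nisaza) -> ToolError: not empty
% filer.inscribe(p: /ke/smuni_in, c: fadraz) -> created
% filer.dig(p: /ke/flastamp) -> ok
% dial.yearhop(n: 4) -> 2137-01-11
% filer.openup(p: /ke/smuni_in) -> fadraz
% filer.scanf(p: /ke) -> [flastamp/, nisaza/, smuni_in]


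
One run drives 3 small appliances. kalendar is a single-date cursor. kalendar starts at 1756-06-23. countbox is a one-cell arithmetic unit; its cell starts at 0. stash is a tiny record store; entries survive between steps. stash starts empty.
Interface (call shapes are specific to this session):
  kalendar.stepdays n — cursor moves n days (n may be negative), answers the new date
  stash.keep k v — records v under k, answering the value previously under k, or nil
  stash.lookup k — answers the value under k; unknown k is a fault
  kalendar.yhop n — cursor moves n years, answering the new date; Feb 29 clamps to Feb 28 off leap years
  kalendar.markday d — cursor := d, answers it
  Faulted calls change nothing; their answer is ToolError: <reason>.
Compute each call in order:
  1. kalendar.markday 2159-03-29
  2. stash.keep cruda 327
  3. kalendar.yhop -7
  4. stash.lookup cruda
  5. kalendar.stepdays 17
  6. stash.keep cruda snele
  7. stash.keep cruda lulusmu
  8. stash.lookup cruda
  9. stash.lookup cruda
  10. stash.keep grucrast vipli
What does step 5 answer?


Answer: 2152-04-15

Derivation:
;; 1. kalendar.markday(d: 2159-03-29) : 2159-03-29
;; 2. stash.keep(k: cruda, v: 327) : nil
;; 3. kalendar.yhop(n: -7) : 2152-03-29
;; 4. stash.lookup(k: cruda) : 327
;; 5. kalendar.stepdays(n: 17) : 2152-04-15
;; 6. stash.keep(k: cruda, v: snele) : 327
;; 7. stash.keep(k: cruda, v: lulusmu) : snele
;; 8. stash.lookup(k: cruda) : lulusmu
;; 9. stash.lookup(k: cruda) : lulusmu
;; 10. stash.keep(k: grucrast, v: vipli) : nil
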